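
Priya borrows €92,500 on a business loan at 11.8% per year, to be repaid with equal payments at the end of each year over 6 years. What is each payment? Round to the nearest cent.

€22,371.08

PMT = 92500 / ( [1 − (1+0.118)^(−6)] / 0.118 ) = 92500 / 4.134802 = 22,371.0850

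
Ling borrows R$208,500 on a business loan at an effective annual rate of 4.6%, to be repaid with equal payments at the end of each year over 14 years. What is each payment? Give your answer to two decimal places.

R$20,528.26

PMT = 208500 / ( [1 − (1+0.046)^(−14)] / 0.046 ) = 208500 / 10.156730 = 20,528.2611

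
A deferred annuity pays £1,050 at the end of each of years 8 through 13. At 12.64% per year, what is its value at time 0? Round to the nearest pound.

£1,843

Value one period before first payment (t=7): 1050 × [1 − (1+0.1264)^(−6)] / 0.1264 = 1050 × 4.037950 = 4,239.8478
PV₀ = 4,239.8478 / (1+0.1264)^7 = 4,239.8478 / 2.300639 = 1,842.9000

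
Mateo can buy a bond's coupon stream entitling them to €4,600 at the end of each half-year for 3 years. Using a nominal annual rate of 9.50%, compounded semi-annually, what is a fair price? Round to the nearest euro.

i = 0.095/2 = 0.0475 per half-year; n = 3·2 = 6.
PV = 4600 × [1 − (1+0.0475)^(−6)] / 0.0475 = 4600 × 5.116526 = 23,536.0192

€23,536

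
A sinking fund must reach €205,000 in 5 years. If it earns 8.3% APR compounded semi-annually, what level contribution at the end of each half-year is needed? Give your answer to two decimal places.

With 2 periods per year: i = 0.0415, n = 10.
FV-annuity factor = 12.089953; PMT = 205000 / 12.089953 = 16,956.2275

€16,956.23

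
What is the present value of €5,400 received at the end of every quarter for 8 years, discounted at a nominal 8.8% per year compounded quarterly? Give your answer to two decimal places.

i = 0.088/4 = 0.022 per quarter; n = 8·4 = 32.
Annuity factor a(32|0.022) = 22.800349; PV = 5400 × 22.800349 = 123,121.8871

€123,121.89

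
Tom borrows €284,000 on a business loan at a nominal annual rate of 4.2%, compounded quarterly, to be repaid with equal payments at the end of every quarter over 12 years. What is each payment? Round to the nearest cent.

Periodic rate i = 0.042/4 = 0.0105; n = 12 × 4 = 48 periods.
Annuity-PV factor = 37.552491; PMT = 284000 / 37.552491 = 7,562.7472

€7,562.75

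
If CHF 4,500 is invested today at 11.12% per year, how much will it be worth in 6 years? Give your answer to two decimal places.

FV = 4,500 × (1 + 0.1112)^6 = 8,471.6091

CHF 8,471.61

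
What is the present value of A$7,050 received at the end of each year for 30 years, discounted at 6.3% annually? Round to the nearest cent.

Annuity factor a(30|0.063) = 13.334023; PV = 7050 × 13.334023 = 94,004.8608

A$94,004.86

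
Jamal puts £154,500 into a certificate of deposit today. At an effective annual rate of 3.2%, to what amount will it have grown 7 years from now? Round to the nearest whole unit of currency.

FV = PV·(1+i)^n = 154,500 × 1.246688 = 192,613.3412

£192,613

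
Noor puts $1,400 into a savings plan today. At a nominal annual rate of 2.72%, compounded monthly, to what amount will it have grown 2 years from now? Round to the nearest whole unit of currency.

i = 0.0272/12 = 0.00226667 per month; n = 2·12 = 24.
1,400 × (1+0.00226667)^24 = 1,400 × 1.055842 = 1,478.1786

$1,478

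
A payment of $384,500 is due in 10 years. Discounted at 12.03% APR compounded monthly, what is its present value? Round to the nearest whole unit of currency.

Periodic rate i = 0.1203/12 = 0.010025; n = 10 × 12 = 120 periods.
Discount factor = (1+0.010025)^(−120) = 0.302096; PV = 384,500 × 0.302096 = 116,155.9664

$116,156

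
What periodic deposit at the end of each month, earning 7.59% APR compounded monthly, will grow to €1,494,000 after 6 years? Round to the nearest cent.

€16,447.04

i = 0.0759/12 = 0.006325 per month; n = 6·12 = 72.
PMT = 1.494e+06 / ( [(1+0.006325)^72 − 1] / 0.006325 ) = 1.494e+06 / 90.837030 = 16,447.0371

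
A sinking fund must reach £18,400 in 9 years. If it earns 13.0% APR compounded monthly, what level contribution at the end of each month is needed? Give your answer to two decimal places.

£90.53

With 12 periods per year: i = 0.0108333, n = 108.
PMT = 18400 / ( [(1+0.0108333)^108 − 1] / 0.0108333 ) = 18400 / 203.241525 = 90.5327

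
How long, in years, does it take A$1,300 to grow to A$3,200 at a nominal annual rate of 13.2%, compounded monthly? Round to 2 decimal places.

6.86 years

Periodic rate i = 0.132/12 = 0.011.
(1+i)^n = 3200/1300 = 2.46154, so n = ln 2.46154 / ln 1.011 = 82.3393 months
= 82.3393/12 years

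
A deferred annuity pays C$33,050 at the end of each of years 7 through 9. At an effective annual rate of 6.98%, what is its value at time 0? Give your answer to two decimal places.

C$57,880.30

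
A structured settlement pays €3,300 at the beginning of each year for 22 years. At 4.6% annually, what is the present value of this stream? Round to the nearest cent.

PV = PMT · [1 − (1+i)^(−n)] / i × (1+i) = 3300 · 14.284847 = 47,139.9958
Payments are at the start of each period, so multiply by (1+i).

€47,140.00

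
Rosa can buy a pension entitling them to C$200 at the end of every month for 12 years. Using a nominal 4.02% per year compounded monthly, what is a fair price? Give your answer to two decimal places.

Periodic rate i = 0.0402/12 = 0.00335; n = 12 × 12 = 144 periods.
PV = PMT · [1 − (1+i)^(−n)] / i = 200 · 114.090157 = 22,818.0315

C$22,818.03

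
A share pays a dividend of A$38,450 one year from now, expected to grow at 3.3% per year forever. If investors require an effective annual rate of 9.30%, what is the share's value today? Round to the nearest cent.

PV = PMT / (i − g) = 38450 / (0.093 − 0.033) = 38450 / 0.060000 = 640,833.3333

A$640,833.33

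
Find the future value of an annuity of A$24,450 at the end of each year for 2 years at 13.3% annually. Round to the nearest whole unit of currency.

A$52,152

FV = 24450 × [(1+0.133)^2 − 1] / 0.133 = 24450 × 2.133000 = 52,151.8500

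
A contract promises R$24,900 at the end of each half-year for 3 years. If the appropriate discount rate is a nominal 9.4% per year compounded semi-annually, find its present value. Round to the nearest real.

Periodic rate i = 0.094/2 = 0.047; n = 3 × 2 = 6 periods.
PV = 24900 × [1 − (1+0.047)^(−6)] / 0.047 = 24900 × 5.124754 = 127,606.3735

R$127,606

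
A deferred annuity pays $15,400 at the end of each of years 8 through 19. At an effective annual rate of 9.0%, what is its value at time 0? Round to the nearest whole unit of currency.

$60,324

Value one period before first payment (t=7): 15400 × [1 − (1+0.09)^(−12)] / 0.09 = 15400 × 7.160725 = 110,275.1693
PV₀ = 110,275.1693 / (1+0.09)^7 = 110,275.1693 / 1.828039 = 60,324.2939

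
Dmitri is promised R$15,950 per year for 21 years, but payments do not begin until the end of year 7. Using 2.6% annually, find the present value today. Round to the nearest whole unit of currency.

Value one period before first payment (t=6): 15950 × [1 − (1+0.026)^(−21)] / 0.026 = 15950 × 16.026228 = 255,618.3432
Discount back 6 years: 255,618.3432 × (1+0.026)^(−6) = 255,618.3432 × 0.857266 = 219,133.0336

R$219,133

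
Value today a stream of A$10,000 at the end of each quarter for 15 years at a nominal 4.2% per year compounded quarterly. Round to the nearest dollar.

A$443,482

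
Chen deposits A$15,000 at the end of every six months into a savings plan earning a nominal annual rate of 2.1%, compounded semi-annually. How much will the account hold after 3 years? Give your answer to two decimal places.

Periodic rate i = 0.021/2 = 0.0105; n = 3 × 2 = 6 periods.
FV = PMT · [(1+i)^n − 1] / i = 15000 · 6.159722 = 92,395.8366

A$92,395.84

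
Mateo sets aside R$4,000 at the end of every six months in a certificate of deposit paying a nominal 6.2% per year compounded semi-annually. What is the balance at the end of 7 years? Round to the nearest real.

R$68,810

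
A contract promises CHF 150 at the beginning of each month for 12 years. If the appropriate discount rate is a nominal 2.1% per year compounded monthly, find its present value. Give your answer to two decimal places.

Periodic rate i = 0.021/12 = 0.00175; n = 12 × 12 = 144 periods.
PV = PMT · [1 − (1+i)^(−n)] / i × (1+i) = 150 · 127.413476 = 19,112.0213
(annuity-due: payments at period start, so ×(1+i).)

CHF 19,112.02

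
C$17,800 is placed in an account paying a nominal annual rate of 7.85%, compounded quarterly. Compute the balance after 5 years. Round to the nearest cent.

With 4 periods per year: i = 0.019625, n = 20.
FV = 17,800 × (1 + 0.019625)^20 = 26,256.0571

C$26,256.06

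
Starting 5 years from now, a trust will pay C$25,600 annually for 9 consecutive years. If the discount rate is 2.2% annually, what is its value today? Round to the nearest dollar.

PV at t=4 (ordinary 9-year annuity): 25600 × a(9|0.022) = 25600 × 8.084876 = 206,972.8243
PV₀ = 206,972.8243 / (1+0.022)^4 = 206,972.8243 / 1.090947 = 189,718.5265

C$189,719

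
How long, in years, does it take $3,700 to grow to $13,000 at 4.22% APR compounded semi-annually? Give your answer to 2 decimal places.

30.09 years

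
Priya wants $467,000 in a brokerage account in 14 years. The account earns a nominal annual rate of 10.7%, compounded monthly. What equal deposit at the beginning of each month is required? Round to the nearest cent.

$1,198.70

Periodic rate i = 0.107/12 = 0.00891667; n = 14 × 12 = 168 periods.
PMT = 467000 / ( [(1+0.00891667)^168 − 1] / 0.00891667 × (1+i) ) = 467000 / 389.589441 = 1,198.6978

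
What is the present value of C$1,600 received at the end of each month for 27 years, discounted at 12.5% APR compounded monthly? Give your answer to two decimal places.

i = 0.125/12 = 0.0104167 per month; n = 27·12 = 324.
PV = PMT · [1 − (1+i)^(−n)] / i = 1600 · 92.657212 = 148,251.5392

C$148,251.54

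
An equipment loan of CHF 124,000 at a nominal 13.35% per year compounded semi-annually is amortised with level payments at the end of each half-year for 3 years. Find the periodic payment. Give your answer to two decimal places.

CHF 25,754.24

Periodic rate i = 0.1335/2 = 0.06675; n = 3 × 2 = 6 periods.
PMT = 124000 / ( [1 − (1+0.06675)^(−6)] / 0.06675 ) = 124000 / 4.814742 = 25,754.2374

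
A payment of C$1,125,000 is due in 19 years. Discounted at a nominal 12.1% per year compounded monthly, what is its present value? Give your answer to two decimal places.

Periodic rate i = 0.121/12 = 0.0100833; n = 19 × 12 = 228 periods.
PV = 1,125,000 / (1 + 0.0100833)^228 = 1,125,000 / 9.850149 = 114,211.4751

C$114,211.48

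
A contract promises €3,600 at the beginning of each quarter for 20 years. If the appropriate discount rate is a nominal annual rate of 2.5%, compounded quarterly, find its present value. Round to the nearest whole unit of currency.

€227,507

Periodic rate i = 0.025/4 = 0.00625; n = 20 × 4 = 80 periods.
Annuity factor a(80|0.00625) × (1+i) = 63.196498; PV = 3600 × 63.196498 = 227,507.3925
Payments are at the start of each period, so multiply by (1+i).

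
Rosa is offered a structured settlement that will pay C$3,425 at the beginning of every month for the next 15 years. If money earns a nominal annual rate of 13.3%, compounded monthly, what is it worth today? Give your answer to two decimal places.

C$269,481.46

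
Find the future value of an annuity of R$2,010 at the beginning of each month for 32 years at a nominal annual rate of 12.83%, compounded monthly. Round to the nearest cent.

R$11,090,908.09

With 12 periods per year: i = 0.0106917, n = 384.
FV = PMT · [(1+i)^n − 1] / i × (1+i) = 2010 · 5517.864722 = 11,090,908.0913
Payments are at the start of each period, so multiply by (1+i).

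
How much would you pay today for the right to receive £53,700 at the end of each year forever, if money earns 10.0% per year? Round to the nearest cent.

£537,000.00

PV = C/r = 53700/0.1 = 537,000.0000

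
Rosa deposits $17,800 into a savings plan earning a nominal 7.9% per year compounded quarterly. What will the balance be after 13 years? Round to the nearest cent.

With 4 periods per year: i = 0.01975, n = 52.
17,800 × (1+0.01975)^52 = 17,800 × 2.764860 = 49,214.5060

$49,214.51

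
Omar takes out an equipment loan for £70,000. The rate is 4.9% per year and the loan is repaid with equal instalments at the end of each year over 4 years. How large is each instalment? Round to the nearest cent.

Annuity-PV factor = 3.554203; PMT = 70000 / 3.554203 = 19,694.9924

£19,694.99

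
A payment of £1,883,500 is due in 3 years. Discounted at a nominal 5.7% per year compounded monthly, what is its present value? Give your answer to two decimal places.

With 12 periods per year: i = 0.00475, n = 36.
Discount factor = (1+0.00475)^(−36) = 0.843163; PV = 1,883,500 × 0.843163 = 1,588,097.2344

£1,588,097.23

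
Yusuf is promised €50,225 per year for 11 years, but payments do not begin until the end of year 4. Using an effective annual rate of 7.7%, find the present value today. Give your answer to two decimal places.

€291,241.90

PV at t=3 (ordinary 11-year annuity): 50225 × a(11|0.077) = 50225 × 7.244043 = 363,832.0651
Discount back 3 years: 363,832.0651 × (1+0.077)^(−3) = 363,832.0651 × 0.800484 = 291,241.9040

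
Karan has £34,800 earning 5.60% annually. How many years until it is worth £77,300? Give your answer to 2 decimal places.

14.65 years

n = ln(77300/34800) / ln(1+0.056) = ln(2.22126) / 0.054488 = 14.6468 years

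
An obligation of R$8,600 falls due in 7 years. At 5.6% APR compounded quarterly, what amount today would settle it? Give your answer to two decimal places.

R$5,826.88

With 4 periods per year: i = 0.014, n = 28.
Discount factor = (1+0.014)^(−28) = 0.677544; PV = 8,600 × 0.677544 = 5,826.8751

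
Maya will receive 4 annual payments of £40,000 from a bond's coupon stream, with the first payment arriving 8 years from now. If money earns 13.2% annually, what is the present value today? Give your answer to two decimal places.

PV at t=7 (ordinary 4-year annuity): 40000 × a(4|0.132) = 40000 × 2.962153 = 118,486.1233
Discount back 7 years: 118,486.1233 × (1+0.132)^(−7) = 118,486.1233 × 0.419831 = 49,744.2059

£49,744.21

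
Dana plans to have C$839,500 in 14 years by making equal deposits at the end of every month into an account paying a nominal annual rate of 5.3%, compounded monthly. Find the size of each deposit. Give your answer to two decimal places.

With 12 periods per year: i = 0.00441667, n = 168.
PMT = 839500 / ( [(1+0.00441667)^168 − 1] / 0.00441667 ) = 839500 / 248.310168 = 3,380.8523

C$3,380.85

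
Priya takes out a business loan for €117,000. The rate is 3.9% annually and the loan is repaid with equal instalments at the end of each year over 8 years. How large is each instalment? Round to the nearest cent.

Annuity-PV factor = 6.760633; PMT = 117000 / 6.760633 = 17,306.0708

€17,306.07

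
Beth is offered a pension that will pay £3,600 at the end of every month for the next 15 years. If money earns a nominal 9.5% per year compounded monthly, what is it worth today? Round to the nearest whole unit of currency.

£344,753

i = 0.095/12 = 0.00791667 per month; n = 15·12 = 180.
Annuity factor a(180|0.00791667) = 95.764831; PV = 3600 × 95.764831 = 344,753.3906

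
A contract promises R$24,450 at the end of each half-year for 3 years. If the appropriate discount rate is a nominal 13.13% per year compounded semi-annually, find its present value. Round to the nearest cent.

i = 0.1313/2 = 0.06565 per half-year; n = 3·2 = 6.
PV = 24450 × [1 − (1+0.06565)^(−6)] / 0.06565 = 24450 × 4.831229 = 118,123.5562

R$118,123.56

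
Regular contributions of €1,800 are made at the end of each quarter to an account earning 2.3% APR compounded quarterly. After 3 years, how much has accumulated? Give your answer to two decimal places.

€22,296.36

i = 0.023/4 = 0.00575 per quarter; n = 3·4 = 12.
Accumulation factor s(12|0.00575) = 12.386869; FV = 1800 × 12.386869 = 22,296.3637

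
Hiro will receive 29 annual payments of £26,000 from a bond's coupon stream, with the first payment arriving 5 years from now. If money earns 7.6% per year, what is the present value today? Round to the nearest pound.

Value one period before first payment (t=4): 26000 × [1 − (1+0.076)^(−29)] / 0.076 = 26000 × 11.585250 = 301,216.5082
Discount back 4 years: 301,216.5082 × (1+0.076)^(−4) = 301,216.5082 × 0.746021 = 224,713.7692

£224,714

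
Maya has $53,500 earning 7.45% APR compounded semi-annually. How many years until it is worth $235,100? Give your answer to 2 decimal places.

Periodic rate i = 0.0745/2 = 0.03725.
n = ln(235100/53500) / ln(1+0.03725) = ln(4.39439) / 0.036573 = 40.4760 half-years
= 40.4760/2 years

20.24 years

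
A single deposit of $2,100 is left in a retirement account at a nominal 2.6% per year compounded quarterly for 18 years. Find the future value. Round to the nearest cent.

i = 0.026/4 = 0.0065 per quarter; n = 18·4 = 72.
FV = PV·(1+i)^n = 2,100 × 1.594381 = 3,348.2001

$3,348.20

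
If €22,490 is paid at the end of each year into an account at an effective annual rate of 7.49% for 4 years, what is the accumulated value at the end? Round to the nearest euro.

FV = PMT · [(1+i)^n − 1] / i = 22490 · 4.472260 = 100,581.1326

€100,581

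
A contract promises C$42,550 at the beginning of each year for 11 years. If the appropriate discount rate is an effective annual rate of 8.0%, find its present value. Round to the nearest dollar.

C$328,064

PV = 42550 × [1 − (1+0.08)^(−11)] / 0.08 × (1+i) = 42550 × 7.710081 = 328,063.9635
(Beginning-of-period payments → annuity-due factor ×(1+i).)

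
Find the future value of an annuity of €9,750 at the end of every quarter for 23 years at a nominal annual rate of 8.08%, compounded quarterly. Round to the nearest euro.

€2,556,130

Periodic rate i = 0.0808/4 = 0.0202; n = 23 × 4 = 92 periods.
FV = 9750 × [(1+0.0202)^92 − 1] / 0.0202 = 9750 × 262.167199 = 2,556,130.1926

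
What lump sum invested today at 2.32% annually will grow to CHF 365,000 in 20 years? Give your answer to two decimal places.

CHF 230,718.40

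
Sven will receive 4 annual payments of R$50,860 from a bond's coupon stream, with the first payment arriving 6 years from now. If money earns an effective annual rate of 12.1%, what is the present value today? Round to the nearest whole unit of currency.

R$87,082

PV at t=5 (ordinary 4-year annuity): 50860 × a(4|0.121) = 50860 × 3.030963 = 154,154.7987
Discount back 5 years: 154,154.7987 × (1+0.121)^(−5) = 154,154.7987 × 0.564900 = 87,082.1184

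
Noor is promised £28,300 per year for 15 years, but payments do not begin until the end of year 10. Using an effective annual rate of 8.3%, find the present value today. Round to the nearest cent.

£116,054.62

Value one period before first payment (t=9): 28300 × [1 − (1+0.083)^(−15)] / 0.083 = 28300 × 8.404892 = 237,858.4359
PV₀ = 237,858.4359 / (1+0.083)^9 = 237,858.4359 / 2.049539 = 116,054.6241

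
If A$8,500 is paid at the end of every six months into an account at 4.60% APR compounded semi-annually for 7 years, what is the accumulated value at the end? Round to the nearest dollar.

A$138,536

With 2 periods per year: i = 0.023, n = 14.
FV = 8500 × [(1+0.023)^14 − 1] / 0.023 = 8500 × 16.298315 = 138,535.6797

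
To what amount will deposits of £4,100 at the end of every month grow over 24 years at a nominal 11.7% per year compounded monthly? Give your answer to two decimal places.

£6,456,050.58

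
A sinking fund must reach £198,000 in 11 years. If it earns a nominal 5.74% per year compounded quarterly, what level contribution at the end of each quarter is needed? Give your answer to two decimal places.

£3,259.03

Periodic rate i = 0.0574/4 = 0.01435; n = 11 × 4 = 44 periods.
FV-annuity factor = 60.754185; PMT = 198000 / 60.754185 = 3,259.0348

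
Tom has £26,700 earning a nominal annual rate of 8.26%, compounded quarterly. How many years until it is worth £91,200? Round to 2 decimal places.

15.02 years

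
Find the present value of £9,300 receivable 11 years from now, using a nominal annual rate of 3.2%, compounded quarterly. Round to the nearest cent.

£6,549.67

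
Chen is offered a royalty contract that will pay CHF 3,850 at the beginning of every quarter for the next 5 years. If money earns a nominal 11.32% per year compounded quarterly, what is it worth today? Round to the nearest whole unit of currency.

CHF 59,836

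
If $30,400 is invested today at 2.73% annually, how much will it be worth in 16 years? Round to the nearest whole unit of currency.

$46,777

FV = PV·(1+i)^n = 30,400 × 1.538709 = 46,776.7661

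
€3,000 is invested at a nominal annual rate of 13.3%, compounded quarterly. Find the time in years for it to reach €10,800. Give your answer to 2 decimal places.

Periodic rate i = 0.133/4 = 0.03325.
(1+i)^n = 10800/3000 = 3.60000, so n = ln 3.60000 / ln 1.03325 = 39.1613 quarters
= 39.1613/4 years

9.79 years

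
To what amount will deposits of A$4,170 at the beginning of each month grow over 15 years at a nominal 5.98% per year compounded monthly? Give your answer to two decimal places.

Periodic rate i = 0.0598/12 = 0.00498333; n = 15 × 12 = 180 periods.
Accumulation factor s(180|0.00498333) × (1+i) = 291.770278; FV = 4170 × 291.770278 = 1,216,682.0601
Payments are at the start of each period, so multiply by (1+i).

A$1,216,682.06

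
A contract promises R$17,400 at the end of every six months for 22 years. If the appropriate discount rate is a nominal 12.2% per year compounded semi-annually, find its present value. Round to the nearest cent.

R$264,172.12

With 2 periods per year: i = 0.061, n = 44.
Annuity factor a(44|0.061) = 15.182306; PV = 17400 × 15.182306 = 264,172.1178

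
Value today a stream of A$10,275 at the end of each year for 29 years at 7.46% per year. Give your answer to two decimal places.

A$120,638.97

PV = PMT · [1 − (1+i)^(−n)] / i = 10275 · 11.741019 = 120,638.9685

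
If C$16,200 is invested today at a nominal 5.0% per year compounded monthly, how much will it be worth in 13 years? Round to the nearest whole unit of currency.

i = 0.05/12 = 0.00416667 per month; n = 13·12 = 156.
FV = PV·(1+i)^n = 16,200 × 1.912956 = 30,989.8839

C$30,990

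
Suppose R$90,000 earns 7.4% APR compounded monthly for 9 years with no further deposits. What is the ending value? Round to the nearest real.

R$174,821

Periodic rate i = 0.074/12 = 0.00616667; n = 9 × 12 = 108 periods.
FV = 90,000 × (1 + 0.00616667)^108 = 174,821.3462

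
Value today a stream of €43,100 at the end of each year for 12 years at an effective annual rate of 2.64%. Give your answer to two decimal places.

€438,385.23

Annuity factor a(12|0.0264) = 10.171351; PV = 43100 × 10.171351 = 438,385.2275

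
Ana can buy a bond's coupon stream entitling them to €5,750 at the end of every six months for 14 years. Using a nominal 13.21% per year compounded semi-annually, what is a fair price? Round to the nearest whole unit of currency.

€72,533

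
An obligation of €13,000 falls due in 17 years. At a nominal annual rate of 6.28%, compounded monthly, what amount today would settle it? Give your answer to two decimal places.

€4,482.29

i = 0.0628/12 = 0.00523333 per month; n = 17·12 = 204.
PV = 13,000 / (1 + 0.00523333)^204 = 13,000 / 2.900306 = 4,482.2861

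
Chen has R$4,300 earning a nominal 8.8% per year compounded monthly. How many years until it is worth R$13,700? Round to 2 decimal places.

13.22 years

Periodic rate i = 0.088/12 = 0.00733333.
n = ln(13700/4300) / ln(1+0.00733333) = ln(3.18605) / 0.007307 = 158.5942 months
= 158.5942/12 years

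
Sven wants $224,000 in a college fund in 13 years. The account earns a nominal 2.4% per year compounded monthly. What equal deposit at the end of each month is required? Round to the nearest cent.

$1,224.95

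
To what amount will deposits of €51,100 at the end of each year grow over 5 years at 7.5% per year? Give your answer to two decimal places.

€296,808.78

Accumulation factor s(5|0.075) = 5.808391; FV = 51100 × 5.808391 = 296,808.7809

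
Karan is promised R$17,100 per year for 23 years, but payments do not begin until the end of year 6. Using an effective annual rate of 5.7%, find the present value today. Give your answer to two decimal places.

PV at t=5 (ordinary 23-year annuity): 17100 × a(23|0.057) = 17100 × 12.641553 = 216,170.5635
Discount back 5 years: 216,170.5635 × (1+0.057)^(−5) = 216,170.5635 × 0.757923 = 163,840.6334

R$163,840.63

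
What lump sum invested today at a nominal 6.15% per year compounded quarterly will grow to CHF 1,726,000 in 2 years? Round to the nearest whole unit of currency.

Periodic rate i = 0.0615/4 = 0.015375; n = 2 × 4 = 8 periods.
PV = FV·(1+i)^(−n) = 1,726,000 × 0.885092 = 1,527,668.2809

CHF 1,527,668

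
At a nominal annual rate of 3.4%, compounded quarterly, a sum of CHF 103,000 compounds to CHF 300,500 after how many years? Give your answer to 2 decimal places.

Periodic rate i = 0.034/4 = 0.0085.
n = ln(300500/103000) / ln(1+0.0085) = ln(2.91748) / 0.008464 = 126.5015 quarters
= 126.5015/4 years

31.63 years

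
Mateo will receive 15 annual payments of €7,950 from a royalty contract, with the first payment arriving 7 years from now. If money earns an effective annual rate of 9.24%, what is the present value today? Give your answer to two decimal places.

PV at t=6 (ordinary 15-year annuity): 7950 × a(15|0.0924) = 7950 × 7.947744 = 63,184.5631
PV₀ = 63,184.5631 / (1+0.0924)^6 = 63,184.5631 / 1.699379 = 37,180.9805

€37,180.98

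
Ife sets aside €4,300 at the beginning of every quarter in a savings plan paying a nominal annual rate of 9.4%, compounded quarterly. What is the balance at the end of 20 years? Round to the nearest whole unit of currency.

i = 0.094/4 = 0.0235 per quarter; n = 20·4 = 80.
FV = PMT · [(1+i)^n − 1] / i × (1+i) = 4300 · 235.731894 = 1,013,647.1461
(Beginning-of-period payments → annuity-due factor ×(1+i).)

€1,013,647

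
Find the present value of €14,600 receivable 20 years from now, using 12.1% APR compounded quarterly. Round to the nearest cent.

Periodic rate i = 0.121/4 = 0.03025; n = 20 × 4 = 80 periods.
PV = FV·(1+i)^(−n) = 14,600 × 0.092170 = 1,345.6837

€1,345.68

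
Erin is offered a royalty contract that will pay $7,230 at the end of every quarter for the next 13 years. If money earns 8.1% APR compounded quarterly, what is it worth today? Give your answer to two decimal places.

$231,153.22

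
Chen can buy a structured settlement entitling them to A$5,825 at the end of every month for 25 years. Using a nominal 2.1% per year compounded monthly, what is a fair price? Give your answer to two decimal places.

A$1,358,633.47

i = 0.021/12 = 0.00175 per month; n = 25·12 = 300.
PV = PMT · [1 − (1+i)^(−n)] / i = 5825 · 233.241797 = 1,358,633.4658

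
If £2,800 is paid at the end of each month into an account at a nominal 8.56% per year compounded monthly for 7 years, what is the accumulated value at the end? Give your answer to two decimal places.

£320,610.41

Periodic rate i = 0.0856/12 = 0.00713333; n = 7 × 12 = 84 periods.
Accumulation factor s(84|0.00713333) = 114.503718; FV = 2800 × 114.503718 = 320,610.4104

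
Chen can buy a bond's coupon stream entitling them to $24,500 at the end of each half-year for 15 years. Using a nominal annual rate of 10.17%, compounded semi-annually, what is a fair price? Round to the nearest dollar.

$373,003

With 2 periods per year: i = 0.05085, n = 30.
PV = PMT · [1 − (1+i)^(−n)] / i = 24500 · 15.224618 = 373,003.1363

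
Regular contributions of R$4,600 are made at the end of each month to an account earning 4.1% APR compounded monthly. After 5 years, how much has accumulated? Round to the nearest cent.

Periodic rate i = 0.041/12 = 0.00341667; n = 5 × 12 = 60 periods.
FV = PMT · [(1+i)^n − 1] / i = 4600 · 66.467188 = 305,749.0667

R$305,749.07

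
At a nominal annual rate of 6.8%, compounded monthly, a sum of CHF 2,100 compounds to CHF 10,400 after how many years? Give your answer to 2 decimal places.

23.59 years

Periodic rate i = 0.068/12 = 0.00566667.
(1+i)^n = 10400/2100 = 4.95238, so n = ln 4.95238 / ln 1.00567 = 283.1289 months
= 283.1289/12 years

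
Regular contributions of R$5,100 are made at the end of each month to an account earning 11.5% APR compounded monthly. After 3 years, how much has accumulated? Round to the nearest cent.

R$218,016.98

With 12 periods per year: i = 0.00958333, n = 36.
FV = PMT · [(1+i)^n − 1] / i = 5100 · 42.748428 = 218,016.9824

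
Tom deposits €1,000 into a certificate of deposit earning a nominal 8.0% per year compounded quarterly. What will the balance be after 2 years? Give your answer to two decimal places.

With 4 periods per year: i = 0.02, n = 8.
FV = 1,000 × (1 + 0.02)^8 = 1,171.6594

€1,171.66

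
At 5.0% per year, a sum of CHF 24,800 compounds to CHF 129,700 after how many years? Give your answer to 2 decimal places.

33.91 years

n = ln(129700/24800) / ln(1+0.05) = ln(5.22984) / 0.048790 = 33.9081 years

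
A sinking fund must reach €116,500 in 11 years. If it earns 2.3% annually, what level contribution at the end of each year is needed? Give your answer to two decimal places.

FV-annuity factor = 12.356432; PMT = 116500 / 12.356432 = 9,428.2877

€9,428.29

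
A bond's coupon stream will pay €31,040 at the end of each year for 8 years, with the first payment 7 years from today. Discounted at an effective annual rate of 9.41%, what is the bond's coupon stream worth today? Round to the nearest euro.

Value one period before first payment (t=6): 31040 × [1 − (1+0.0941)^(−8)] / 0.0941 = 31040 × 5.451470 = 169,213.6191
PV₀ = 169,213.6191 / (1+0.0941)^6 = 169,213.6191 / 1.715308 = 98,649.1178

€98,649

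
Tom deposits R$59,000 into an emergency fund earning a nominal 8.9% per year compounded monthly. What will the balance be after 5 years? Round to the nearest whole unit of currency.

i = 0.089/12 = 0.00741667 per month; n = 5·12 = 60.
FV = 59,000 × (1 + 0.00741667)^60 = 91,917.8598

R$91,918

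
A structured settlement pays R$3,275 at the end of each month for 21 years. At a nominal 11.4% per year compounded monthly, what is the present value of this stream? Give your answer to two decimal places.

i = 0.114/12 = 0.0095 per month; n = 21·12 = 252.
Annuity factor a(252|0.0095) = 95.547260; PV = 3275 × 95.547260 = 312,917.2775

R$312,917.28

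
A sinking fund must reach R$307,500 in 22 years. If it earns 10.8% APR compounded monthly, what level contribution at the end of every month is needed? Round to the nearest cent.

Periodic rate i = 0.108/12 = 0.009; n = 22 × 12 = 264 periods.
FV-annuity factor = 1071.999575; PMT = 307500 / 1071.999575 = 286.8471

R$286.85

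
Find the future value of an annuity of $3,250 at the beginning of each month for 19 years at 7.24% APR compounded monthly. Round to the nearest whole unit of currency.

$1,593,868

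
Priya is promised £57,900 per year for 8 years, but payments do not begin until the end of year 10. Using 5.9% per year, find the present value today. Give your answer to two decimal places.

PV at t=9 (ordinary 8-year annuity): 57900 × a(8|0.059) = 57900 × 6.234445 = 360,974.3855
PV₀ = 360,974.3855 / (1+0.059)^9 = 360,974.3855 / 1.675188 = 215,482.8668

£215,482.87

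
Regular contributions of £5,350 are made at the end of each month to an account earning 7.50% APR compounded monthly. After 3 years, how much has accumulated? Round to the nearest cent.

Periodic rate i = 0.075/12 = 0.00625; n = 3 × 12 = 36 periods.
FV = 5350 × [(1+0.00625)^36 − 1] / 0.00625 = 5350 × 40.231382 = 215,237.8920

£215,237.89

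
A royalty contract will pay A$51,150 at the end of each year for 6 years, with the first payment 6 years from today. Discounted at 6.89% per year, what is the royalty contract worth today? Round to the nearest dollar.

PV at t=5 (ordinary 6-year annuity): 51150 × a(6|0.0689) = 51150 × 4.782769 = 244,638.6450
Discount back 5 years: 244,638.6450 × (1+0.0689)^(−5) = 244,638.6450 × 0.716662 = 175,323.3164

A$175,323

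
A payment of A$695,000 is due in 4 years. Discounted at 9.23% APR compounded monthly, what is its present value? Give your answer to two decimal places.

A$481,123.74

Periodic rate i = 0.0923/12 = 0.00769167; n = 4 × 12 = 48 periods.
Discount factor = (1+0.00769167)^(−48) = 0.692264; PV = 695,000 × 0.692264 = 481,123.7378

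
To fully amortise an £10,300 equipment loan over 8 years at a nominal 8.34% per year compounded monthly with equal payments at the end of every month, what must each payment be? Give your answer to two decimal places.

Periodic rate i = 0.0834/12 = 0.00695; n = 8 × 12 = 96 periods.
PMT = 10300 / ( [1 − (1+0.00695)^(−96)] / 0.00695 ) = 10300 / 69.880721 = 147.3940

£147.39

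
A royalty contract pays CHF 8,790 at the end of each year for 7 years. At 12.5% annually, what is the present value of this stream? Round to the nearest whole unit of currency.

CHF 39,487

Annuity factor a(7|0.125) = 4.492301; PV = 8790 × 4.492301 = 39,487.3250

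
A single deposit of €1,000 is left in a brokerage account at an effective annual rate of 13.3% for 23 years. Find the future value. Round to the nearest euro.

€17,672

FV = 1,000 × (1 + 0.133)^23 = 17,672.0905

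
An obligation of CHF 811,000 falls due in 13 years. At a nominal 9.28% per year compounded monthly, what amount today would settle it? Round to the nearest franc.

Periodic rate i = 0.0928/12 = 0.00773333; n = 13 × 12 = 156 periods.
PV = FV·(1+i)^(−n) = 811,000 × 0.300665 = 243,839.1752

CHF 243,839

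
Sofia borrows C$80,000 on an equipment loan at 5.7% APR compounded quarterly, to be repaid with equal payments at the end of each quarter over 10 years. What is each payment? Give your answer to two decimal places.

C$2,637.70

Periodic rate i = 0.057/4 = 0.01425; n = 10 × 4 = 40 periods.
Annuity-PV factor = 30.329462; PMT = 80000 / 30.329462 = 2,637.6993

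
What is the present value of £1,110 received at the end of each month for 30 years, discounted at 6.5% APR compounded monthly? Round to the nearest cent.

£175,614.01

With 12 periods per year: i = 0.00541667, n = 360.
PV = 1110 × [1 − (1+0.00541667)^(−360)] / 0.00541667 = 1110 × 158.210820 = 175,614.0097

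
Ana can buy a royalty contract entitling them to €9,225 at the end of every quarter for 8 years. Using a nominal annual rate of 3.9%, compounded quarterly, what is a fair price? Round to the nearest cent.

€252,539.32

Periodic rate i = 0.039/4 = 0.00975; n = 8 × 4 = 32 periods.
PV = PMT · [1 − (1+i)^(−n)] / i = 9225 · 27.375536 = 252,539.3195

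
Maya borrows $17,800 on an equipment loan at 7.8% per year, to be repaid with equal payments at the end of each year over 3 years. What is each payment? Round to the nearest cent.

Annuity-PV factor = 2.586426; PMT = 17800 / 2.586426 = 6,882.0847

$6,882.08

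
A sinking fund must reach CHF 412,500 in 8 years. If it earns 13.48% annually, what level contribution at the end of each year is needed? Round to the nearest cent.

CHF 31,771.77

PMT = 412500 / ( [(1+0.1348)^8 − 1] / 0.1348 ) = 412500 / 12.983226 = 31,771.7653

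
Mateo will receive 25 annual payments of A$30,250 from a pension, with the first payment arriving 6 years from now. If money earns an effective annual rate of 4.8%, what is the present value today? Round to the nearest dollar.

Value one period before first payment (t=5): 30250 × [1 − (1+0.048)^(−25)] / 0.048 = 30250 × 14.380853 = 435,020.8001
PV₀ = 435,020.8001 / (1+0.048)^5 = 435,020.8001 / 1.264173 = 344,115.0045

A$344,115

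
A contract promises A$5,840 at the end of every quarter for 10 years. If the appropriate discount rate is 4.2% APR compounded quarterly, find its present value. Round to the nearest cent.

Periodic rate i = 0.042/4 = 0.0105; n = 10 × 4 = 40 periods.
Annuity factor a(40|0.0105) = 32.525036; PV = 5840 × 32.525036 = 189,946.2102

A$189,946.21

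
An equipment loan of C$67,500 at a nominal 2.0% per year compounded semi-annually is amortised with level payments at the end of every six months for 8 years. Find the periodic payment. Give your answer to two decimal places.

i = 0.02/2 = 0.01 per half-year; n = 8·2 = 16.
Annuity-PV factor = 14.717874; PMT = 67500 / 14.717874 = 4,586.2603

C$4,586.26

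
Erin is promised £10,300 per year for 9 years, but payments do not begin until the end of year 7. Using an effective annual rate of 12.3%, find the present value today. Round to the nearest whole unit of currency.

PV at t=6 (ordinary 9-year annuity): 10300 × a(9|0.123) = 10300 × 5.268032 = 54,260.7315
Discount back 6 years: 54,260.7315 × (1+0.123)^(−6) = 54,260.7315 × 0.498565 = 27,052.4814

£27,052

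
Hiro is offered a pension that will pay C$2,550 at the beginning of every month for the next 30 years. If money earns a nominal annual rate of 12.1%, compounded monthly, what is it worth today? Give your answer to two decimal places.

C$248,544.94

With 12 periods per year: i = 0.0100833, n = 360.
PV = 2550 × [1 − (1+0.0100833)^(−360)] / 0.0100833 × (1+i) = 2550 × 97.468604 = 248,544.9399
Payments are at the start of each period, so multiply by (1+i).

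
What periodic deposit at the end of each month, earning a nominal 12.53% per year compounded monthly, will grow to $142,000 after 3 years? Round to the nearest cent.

i = 0.1253/12 = 0.0104417 per month; n = 3·12 = 36.
FV-annuity factor = 43.428507; PMT = 142000 / 43.428507 = 3,269.7417

$3,269.74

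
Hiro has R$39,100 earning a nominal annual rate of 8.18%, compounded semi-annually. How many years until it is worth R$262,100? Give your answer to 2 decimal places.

23.73 years

Periodic rate i = 0.0818/2 = 0.0409.
n = ln(262100/39100) / ln(1+0.0409) = ln(6.70332) / 0.040086 = 47.4634 half-years
= 47.4634/2 years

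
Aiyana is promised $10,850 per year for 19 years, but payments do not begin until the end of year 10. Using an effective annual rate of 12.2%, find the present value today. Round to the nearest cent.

$28,017.62

PV at t=9 (ordinary 19-year annuity): 10850 × a(19|0.122) = 10850 × 7.276747 = 78,952.7006
PV₀ = 78,952.7006 / (1+0.122)^9 = 78,952.7006 / 2.817966 = 28,017.6224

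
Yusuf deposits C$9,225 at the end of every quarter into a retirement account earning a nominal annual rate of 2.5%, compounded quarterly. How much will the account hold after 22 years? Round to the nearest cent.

C$1,077,906.39

i = 0.025/4 = 0.00625 per quarter; n = 22·4 = 88.
FV = PMT · [(1+i)^n − 1] / i = 9225 · 116.846221 = 1,077,906.3890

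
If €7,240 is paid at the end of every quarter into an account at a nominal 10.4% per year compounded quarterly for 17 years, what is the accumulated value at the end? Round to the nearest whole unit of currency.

With 4 periods per year: i = 0.026, n = 68.
FV = PMT · [(1+i)^n − 1] / i = 7240 · 181.855043 = 1,316,630.5133

€1,316,631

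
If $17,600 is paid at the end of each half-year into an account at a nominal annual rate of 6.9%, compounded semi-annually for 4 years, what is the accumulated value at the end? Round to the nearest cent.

With 2 periods per year: i = 0.0345, n = 8.
FV = PMT · [(1+i)^n − 1] / i = 17600 · 9.035609 = 159,026.7214

$159,026.72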